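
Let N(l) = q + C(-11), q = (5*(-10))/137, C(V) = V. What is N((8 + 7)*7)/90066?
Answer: -519/4113014 ≈ -0.00012618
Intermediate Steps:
q = -50/137 (q = -50*1/137 = -50/137 ≈ -0.36496)
N(l) = -1557/137 (N(l) = -50/137 - 11 = -1557/137)
N((8 + 7)*7)/90066 = -1557/137/90066 = -1557/137*1/90066 = -519/4113014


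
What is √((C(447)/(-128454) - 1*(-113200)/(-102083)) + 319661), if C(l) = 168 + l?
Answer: √6107278789105225482190186/4370989894 ≈ 565.38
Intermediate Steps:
√((C(447)/(-128454) - 1*(-113200)/(-102083)) + 319661) = √(((168 + 447)/(-128454) - 1*(-113200)/(-102083)) + 319661) = √((615*(-1/128454) + 113200*(-1/102083)) + 319661) = √((-205/42818 - 113200/102083) + 319661) = √(-4867924615/4370989894 + 319661) = √(1397230132581319/4370989894) = √6107278789105225482190186/4370989894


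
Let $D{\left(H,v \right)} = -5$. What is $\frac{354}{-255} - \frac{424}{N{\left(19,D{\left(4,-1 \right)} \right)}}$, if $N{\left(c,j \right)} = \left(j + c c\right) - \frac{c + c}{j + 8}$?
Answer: $- \frac{22966}{8755} \approx -2.6232$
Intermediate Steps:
$N{\left(c,j \right)} = j + c^{2} - \frac{2 c}{8 + j}$ ($N{\left(c,j \right)} = \left(j + c^{2}\right) - \frac{2 c}{8 + j} = j + c^{2} - \frac{2 c}{8 + j}$)
$\frac{354}{-255} - \frac{424}{N{\left(19,D{\left(4,-1 \right)} \right)}} = \frac{354}{-255} - \frac{424}{\frac{1}{8 - 5} \left(\left(-5\right)^{2} - 38 + 8 \left(-5\right) + 8 \cdot 19^{2} - 5 \cdot 19^{2}\right)} = 354 \left(- \frac{1}{255}\right) - \frac{424}{\frac{1}{3} \left(25 - 38 - 40 + 8 \cdot 361 - 1805\right)} = - \frac{118}{85} - \frac{424}{\frac{1}{3} \left(25 - 38 - 40 + 2888 - 1805\right)} = - \frac{118}{85} - \frac{424}{\frac{1}{3} \cdot 1030} = - \frac{118}{85} - \frac{424}{\frac{1030}{3}} = - \frac{118}{85} - \frac{636}{515} = - \frac{22966}{8755}$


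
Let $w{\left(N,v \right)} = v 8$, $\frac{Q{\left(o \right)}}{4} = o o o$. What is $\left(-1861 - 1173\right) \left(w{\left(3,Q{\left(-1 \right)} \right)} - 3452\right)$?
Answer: $10570456$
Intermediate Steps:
$Q{\left(o \right)} = 4 o^{3}$ ($Q{\left(o \right)} = 4 o o o = 4 o^{2} o = 4 o^{3}$)
$w{\left(N,v \right)} = 8 v$
$\left(-1861 - 1173\right) \left(w{\left(3,Q{\left(-1 \right)} \right)} - 3452\right) = \left(-1861 - 1173\right) \left(8 \cdot 4 \left(-1\right)^{3} - 3452\right) = - 3034 \left(8 \cdot 4 \left(-1\right) - 3452\right) = - 3034 \left(8 \left(-4\right) - 3452\right) = - 3034 \left(-32 - 3452\right) = \left(-3034\right) \left(-3484\right) = 10570456$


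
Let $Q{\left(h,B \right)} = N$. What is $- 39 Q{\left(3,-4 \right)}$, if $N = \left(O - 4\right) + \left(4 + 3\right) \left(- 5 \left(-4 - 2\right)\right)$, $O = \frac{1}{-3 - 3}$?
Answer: $- \frac{16055}{2} \approx -8027.5$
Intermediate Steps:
$O = - \frac{1}{6}$ ($O = \frac{1}{-6} = - \frac{1}{6} \approx -0.16667$)
$N = \frac{1235}{6}$ ($N = \left(- \frac{1}{6} - 4\right) + \left(4 + 3\right) \left(- 5 \left(-4 - 2\right)\right) = - \frac{25}{6} + 7 \left(\left(-5\right) \left(-6\right)\right) = - \frac{25}{6} + 7 \cdot 30 = - \frac{25}{6} + 210 = \frac{1235}{6} \approx 205.83$)
$Q{\left(h,B \right)} = \frac{1235}{6}$
$- 39 Q{\left(3,-4 \right)} = \left(-39\right) \frac{1235}{6} = - \frac{16055}{2}$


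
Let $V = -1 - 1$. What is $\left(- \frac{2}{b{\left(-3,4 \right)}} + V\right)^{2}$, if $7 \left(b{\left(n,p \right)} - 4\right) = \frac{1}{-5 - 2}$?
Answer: $\frac{238144}{38025} \approx 6.2628$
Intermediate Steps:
$b{\left(n,p \right)} = \frac{195}{49}$ ($b{\left(n,p \right)} = 4 + \frac{1}{7 \left(-5 - 2\right)} = 4 + \frac{1}{7 \left(-7\right)} = 4 + \frac{1}{7} \left(- \frac{1}{7}\right) = 4 - \frac{1}{49} = \frac{195}{49}$)
$V = -2$ ($V = -1 - 1 = -2$)
$\left(- \frac{2}{b{\left(-3,4 \right)}} + V\right)^{2} = \left(- \frac{2}{\frac{195}{49}} - 2\right)^{2} = \left(\left(-2\right) \frac{49}{195} - 2\right)^{2} = \left(- \frac{98}{195} - 2\right)^{2} = \left(- \frac{488}{195}\right)^{2} = \frac{238144}{38025}$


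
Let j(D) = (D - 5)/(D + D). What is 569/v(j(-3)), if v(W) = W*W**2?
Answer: 15363/64 ≈ 240.05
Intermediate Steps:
j(D) = (-5 + D)/(2*D) (j(D) = (-5 + D)/((2*D)) = (-5 + D)*(1/(2*D)) = (-5 + D)/(2*D))
v(W) = W**3
569/v(j(-3)) = 569/(((1/2)*(-5 - 3)/(-3))**3) = 569/(((1/2)*(-1/3)*(-8))**3) = 569/((4/3)**3) = 569/(64/27) = 569*(27/64) = 15363/64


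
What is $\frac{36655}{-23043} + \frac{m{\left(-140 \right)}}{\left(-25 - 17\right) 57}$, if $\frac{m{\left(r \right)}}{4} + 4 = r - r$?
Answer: $- \frac{14563897}{9194157} \approx -1.584$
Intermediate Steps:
$m{\left(r \right)} = -16$ ($m{\left(r \right)} = -16 + 4 \left(r - r\right) = -16 + 4 \cdot 0 = -16 + 0 = -16$)
$\frac{36655}{-23043} + \frac{m{\left(-140 \right)}}{\left(-25 - 17\right) 57} = \frac{36655}{-23043} - \frac{16}{\left(-25 - 17\right) 57} = 36655 \left(- \frac{1}{23043}\right) - \frac{16}{\left(-42\right) 57} = - \frac{36655}{23043} - \frac{16}{-2394} = - \frac{36655}{23043} - - \frac{8}{1197} = - \frac{36655}{23043} + \frac{8}{1197} = - \frac{14563897}{9194157}$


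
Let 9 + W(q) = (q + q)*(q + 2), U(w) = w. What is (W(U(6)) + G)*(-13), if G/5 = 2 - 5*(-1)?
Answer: -1586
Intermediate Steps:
W(q) = -9 + 2*q*(2 + q) (W(q) = -9 + (q + q)*(q + 2) = -9 + (2*q)*(2 + q) = -9 + 2*q*(2 + q))
G = 35 (G = 5*(2 - 5*(-1)) = 5*(2 + 5) = 5*7 = 35)
(W(U(6)) + G)*(-13) = ((-9 + 2*6² + 4*6) + 35)*(-13) = ((-9 + 2*36 + 24) + 35)*(-13) = ((-9 + 72 + 24) + 35)*(-13) = (87 + 35)*(-13) = 122*(-13) = -1586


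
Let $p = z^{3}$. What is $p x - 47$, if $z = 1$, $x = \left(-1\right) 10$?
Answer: $-57$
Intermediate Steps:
$x = -10$
$p = 1$ ($p = 1^{3} = 1$)
$p x - 47 = 1 \left(-10\right) - 47 = -10 - 47 = -57$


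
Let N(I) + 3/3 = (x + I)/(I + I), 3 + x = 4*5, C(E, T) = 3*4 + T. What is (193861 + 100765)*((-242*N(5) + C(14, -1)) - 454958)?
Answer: -670623871062/5 ≈ -1.3412e+11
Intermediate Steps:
C(E, T) = 12 + T
x = 17 (x = -3 + 4*5 = -3 + 20 = 17)
N(I) = -1 + (17 + I)/(2*I) (N(I) = -1 + (17 + I)/(I + I) = -1 + (17 + I)/((2*I)) = -1 + (17 + I)*(1/(2*I)) = -1 + (17 + I)/(2*I))
(193861 + 100765)*((-242*N(5) + C(14, -1)) - 454958) = (193861 + 100765)*((-121*(17 - 1*5)/5 + (12 - 1)) - 454958) = 294626*((-121*(17 - 5)/5 + 11) - 454958) = 294626*((-121*12/5 + 11) - 454958) = 294626*((-242*6/5 + 11) - 454958) = 294626*((-1452/5 + 11) - 454958) = 294626*(-1397/5 - 454958) = 294626*(-2276187/5) = -670623871062/5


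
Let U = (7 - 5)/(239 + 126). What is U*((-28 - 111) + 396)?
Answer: 514/365 ≈ 1.4082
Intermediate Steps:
U = 2/365 ≈ 0.0054795
U*((-28 - 111) + 396) = 2*((-28 - 111) + 396)/365 = 2*(-139 + 396)/365 = (2/365)*257 = 514/365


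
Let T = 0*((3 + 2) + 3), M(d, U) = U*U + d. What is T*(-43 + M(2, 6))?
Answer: 0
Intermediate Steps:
M(d, U) = d + U**2 (M(d, U) = U**2 + d = d + U**2)
T = 0 (T = 0*(5 + 3) = 0*8 = 0)
T*(-43 + M(2, 6)) = 0*(-43 + (2 + 6**2)) = 0*(-43 + (2 + 36)) = 0*(-43 + 38) = 0*(-5) = 0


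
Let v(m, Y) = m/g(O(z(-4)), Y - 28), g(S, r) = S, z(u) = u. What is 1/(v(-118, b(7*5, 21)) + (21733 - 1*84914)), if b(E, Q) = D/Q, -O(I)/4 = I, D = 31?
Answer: -8/505507 ≈ -1.5826e-5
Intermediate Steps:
O(I) = -4*I
b(E, Q) = 31/Q
v(m, Y) = m/16 (v(m, Y) = m/((-4*(-4))) = m/16)
1/(v(-118, b(7*5, 21)) + (21733 - 1*84914)) = 1/((1/16)*(-118) + (21733 - 1*84914)) = 1/(-59/8 + (21733 - 84914)) = 1/(-59/8 - 63181) = 1/(-505507/8) = -8/505507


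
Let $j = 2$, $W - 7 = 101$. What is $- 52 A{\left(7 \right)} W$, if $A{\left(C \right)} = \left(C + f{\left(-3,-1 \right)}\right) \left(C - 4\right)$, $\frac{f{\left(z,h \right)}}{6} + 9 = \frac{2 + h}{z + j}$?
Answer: $892944$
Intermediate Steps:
$W = 108$ ($W = 7 + 101 = 108$)
$f{\left(z,h \right)} = -54 + \frac{6 \left(2 + h\right)}{2 + z}$ ($f{\left(z,h \right)} = -54 + 6 \frac{2 + h}{z + 2} = -54 + 6 \frac{2 + h}{2 + z} = -54 + \frac{6 \left(2 + h\right)}{2 + z}$)
$A{\left(C \right)} = \left(-60 + C\right) \left(-4 + C\right)$ ($A{\left(C \right)} = \left(C + \frac{6 \left(-16 - 1 - -27\right)}{2 - 3}\right) \left(C - 4\right) = \left(C + \frac{6 \left(-16 - 1 + 27\right)}{-1}\right) \left(-4 + C\right) = \left(C + 6 \left(-1\right) 10\right) \left(-4 + C\right) = \left(C - 60\right) \left(-4 + C\right) = \left(-60 + C\right) \left(-4 + C\right)$)
$- 52 A{\left(7 \right)} W = - 52 \left(240 + 7^{2} - 448\right) 108 = - 52 \left(240 + 49 - 448\right) 108 = - 52 \left(\left(-159\right) 108\right) = \left(-52\right) \left(-17172\right) = 892944$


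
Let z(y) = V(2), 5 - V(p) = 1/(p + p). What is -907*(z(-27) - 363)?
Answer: 1299731/4 ≈ 3.2493e+5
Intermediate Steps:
V(p) = 5 - 1/(2*p) (V(p) = 5 - 1/(p + p) = 5 - 1/(2*p))
z(y) = 19/4 (z(y) = 5 - ½/2 = 5 - ½*½ = 5 - ¼ = 19/4)
-907*(z(-27) - 363) = -907*(19/4 - 363) = -907*(-1433/4) = 1299731/4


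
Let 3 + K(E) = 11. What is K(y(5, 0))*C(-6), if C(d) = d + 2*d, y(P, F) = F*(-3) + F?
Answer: -144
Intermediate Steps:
y(P, F) = -2*F (y(P, F) = -3*F + F = -2*F)
K(E) = 8 (K(E) = -3 + 11 = 8)
C(d) = 3*d
K(y(5, 0))*C(-6) = 8*(3*(-6)) = 8*(-18) = -144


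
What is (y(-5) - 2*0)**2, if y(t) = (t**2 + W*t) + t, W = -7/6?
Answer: 24025/36 ≈ 667.36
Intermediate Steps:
W = -7/6 (W = -7*1/6 = -7/6 ≈ -1.1667)
y(t) = t**2 - t/6 (y(t) = (t**2 - 7*t/6) + t = t**2 - t/6)
(y(-5) - 2*0)**2 = (-5*(-1/6 - 5) - 2*0)**2 = (-5*(-31/6) + 0)**2 = (155/6 + 0)**2 = (155/6)**2 = 24025/36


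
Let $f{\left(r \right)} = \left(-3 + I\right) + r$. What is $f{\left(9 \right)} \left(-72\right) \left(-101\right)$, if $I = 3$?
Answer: $65448$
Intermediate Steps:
$f{\left(r \right)} = r$ ($f{\left(r \right)} = \left(-3 + 3\right) + r = 0 + r = r$)
$f{\left(9 \right)} \left(-72\right) \left(-101\right) = 9 \left(-72\right) \left(-101\right) = \left(-648\right) \left(-101\right) = 65448$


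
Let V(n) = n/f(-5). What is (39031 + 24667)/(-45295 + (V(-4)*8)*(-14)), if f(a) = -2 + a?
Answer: -63698/45359 ≈ -1.4043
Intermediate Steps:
V(n) = -n/7 (V(n) = n/(-2 - 5) = n/(-7) = n*(-⅐) = -n/7)
(39031 + 24667)/(-45295 + (V(-4)*8)*(-14)) = (39031 + 24667)/(-45295 + (-⅐*(-4)*8)*(-14)) = 63698/(-45295 + ((4/7)*8)*(-14)) = 63698/(-45295 + (32/7)*(-14)) = 63698/(-45295 - 64) = 63698/(-45359) = 63698*(-1/45359) = -63698/45359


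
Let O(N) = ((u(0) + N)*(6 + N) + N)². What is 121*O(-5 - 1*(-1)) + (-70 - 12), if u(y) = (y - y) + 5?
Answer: 402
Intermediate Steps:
u(y) = 5 (u(y) = 0 + 5 = 5)
O(N) = (N + (5 + N)*(6 + N))² (O(N) = ((5 + N)*(6 + N) + N)² = (N + (5 + N)*(6 + N))²)
121*O(-5 - 1*(-1)) + (-70 - 12) = 121*(30 + (-5 - 1*(-1))² + 12*(-5 - 1*(-1)))² + (-70 - 12) = 121*(30 + (-5 + 1)² + 12*(-5 + 1))² - 82 = 121*(30 + (-4)² + 12*(-4))² - 82 = 121*(30 + 16 - 48)² - 82 = 121*(-2)² - 82 = 121*4 - 82 = 484 - 82 = 402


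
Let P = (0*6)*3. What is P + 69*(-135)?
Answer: -9315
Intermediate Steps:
P = 0 (P = 0*3 = 0)
P + 69*(-135) = 0 + 69*(-135) = 0 - 9315 = -9315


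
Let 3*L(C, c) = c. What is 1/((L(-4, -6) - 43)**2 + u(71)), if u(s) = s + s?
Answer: 1/2167 ≈ 0.00046147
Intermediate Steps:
L(C, c) = c/3
u(s) = 2*s
1/((L(-4, -6) - 43)**2 + u(71)) = 1/(((1/3)*(-6) - 43)**2 + 2*71) = 1/((-2 - 43)**2 + 142) = 1/((-45)**2 + 142) = 1/(2025 + 142) = 1/2167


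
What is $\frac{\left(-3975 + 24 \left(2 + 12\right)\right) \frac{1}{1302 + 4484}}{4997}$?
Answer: $- \frac{3639}{28912642} \approx -0.00012586$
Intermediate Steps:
$\frac{\left(-3975 + 24 \left(2 + 12\right)\right) \frac{1}{1302 + 4484}}{4997} = \frac{-3975 + 24 \cdot 14}{5786} \cdot \frac{1}{4997} = \left(-3975 + 336\right) \frac{1}{5786} \cdot \frac{1}{4997} = \left(-3639\right) \frac{1}{5786} \cdot \frac{1}{4997} = \left(- \frac{3639}{5786}\right) \frac{1}{4997} = - \frac{3639}{28912642}$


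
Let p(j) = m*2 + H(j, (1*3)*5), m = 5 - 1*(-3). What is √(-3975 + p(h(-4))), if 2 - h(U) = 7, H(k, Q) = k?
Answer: 2*I*√991 ≈ 62.96*I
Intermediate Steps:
h(U) = -5 (h(U) = 2 - 1*7 = 2 - 7 = -5)
m = 8 (m = 5 + 3 = 8)
p(j) = 16 + j (p(j) = 8*2 + j = 16 + j)
√(-3975 + p(h(-4))) = √(-3975 + (16 - 5)) = √(-3975 + 11) = √(-3964) = 2*I*√991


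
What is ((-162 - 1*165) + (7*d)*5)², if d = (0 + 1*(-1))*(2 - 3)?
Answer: 85264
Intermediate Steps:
d = 1 (d = (0 - 1)*(-1) = -1*(-1) = 1)
((-162 - 1*165) + (7*d)*5)² = ((-162 - 1*165) + (7*1)*5)² = ((-162 - 165) + 7*5)² = (-327 + 35)² = (-292)² = 85264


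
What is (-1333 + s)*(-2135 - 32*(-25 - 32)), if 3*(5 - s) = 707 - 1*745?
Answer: 1227206/3 ≈ 4.0907e+5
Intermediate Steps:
s = 53/3 (s = 5 - (707 - 1*745)/3 = 5 - (707 - 745)/3 = 5 - 1/3*(-38) = 5 + 38/3 = 53/3 ≈ 17.667)
(-1333 + s)*(-2135 - 32*(-25 - 32)) = (-1333 + 53/3)*(-2135 - 32*(-25 - 32)) = -3946*(-2135 - 32*(-57))/3 = -3946*(-2135 + 1824)/3 = -3946/3*(-311) = 1227206/3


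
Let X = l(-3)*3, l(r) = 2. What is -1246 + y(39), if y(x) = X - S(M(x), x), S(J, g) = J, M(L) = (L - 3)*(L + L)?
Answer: -4048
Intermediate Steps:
M(L) = 2*L*(-3 + L) (M(L) = (-3 + L)*(2*L) = 2*L*(-3 + L))
X = 6 (X = 2*3 = 6)
y(x) = 6 - 2*x*(-3 + x)
-1246 + y(39) = -1246 + (6 - 2*39*(-3 + 39)) = -1246 + (6 - 2*39*36) = -1246 + (6 - 2808) = -1246 - 2802 = -4048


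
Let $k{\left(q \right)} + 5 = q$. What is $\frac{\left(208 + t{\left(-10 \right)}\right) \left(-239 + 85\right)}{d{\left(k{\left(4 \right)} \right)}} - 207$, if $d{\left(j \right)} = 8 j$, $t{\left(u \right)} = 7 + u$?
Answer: $\frac{14957}{4} \approx 3739.3$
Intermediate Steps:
$k{\left(q \right)} = -5 + q$
$\frac{\left(208 + t{\left(-10 \right)}\right) \left(-239 + 85\right)}{d{\left(k{\left(4 \right)} \right)}} - 207 = \frac{\left(208 + \left(7 - 10\right)\right) \left(-239 + 85\right)}{8 \left(-5 + 4\right)} - 207 = \frac{\left(208 - 3\right) \left(-154\right)}{8 \left(-1\right)} - 207 = \frac{205 \left(-154\right)}{-8} - 207 = \left(-31570\right) \left(- \frac{1}{8}\right) - 207 = \frac{15785}{4} - 207 = \frac{14957}{4}$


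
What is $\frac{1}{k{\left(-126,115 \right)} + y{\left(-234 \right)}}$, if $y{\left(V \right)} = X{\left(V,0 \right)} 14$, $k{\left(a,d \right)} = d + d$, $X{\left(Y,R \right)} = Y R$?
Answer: $\frac{1}{230} \approx 0.0043478$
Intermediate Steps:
$X{\left(Y,R \right)} = R Y$
$k{\left(a,d \right)} = 2 d$
$y{\left(V \right)} = 0$ ($y{\left(V \right)} = 0 V 14 = 0 \cdot 14 = 0$)
$\frac{1}{k{\left(-126,115 \right)} + y{\left(-234 \right)}} = \frac{1}{2 \cdot 115 + 0} = \frac{1}{230 + 0} = \frac{1}{230}$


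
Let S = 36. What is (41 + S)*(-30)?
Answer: -2310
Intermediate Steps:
(41 + S)*(-30) = (41 + 36)*(-30) = 77*(-30) = -2310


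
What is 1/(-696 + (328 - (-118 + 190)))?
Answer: -1/440 ≈ -0.0022727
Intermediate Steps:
1/(-696 + (328 - (-118 + 190))) = 1/(-696 + (328 - 1*72)) = 1/(-696 + (328 - 72)) = 1/(-696 + 256) = 1/(-440) = -1/440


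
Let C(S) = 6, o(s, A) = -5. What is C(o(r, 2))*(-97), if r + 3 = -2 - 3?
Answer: -582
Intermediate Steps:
r = -8 (r = -3 + (-2 - 3) = -3 - 5 = -8)
C(o(r, 2))*(-97) = 6*(-97) = -582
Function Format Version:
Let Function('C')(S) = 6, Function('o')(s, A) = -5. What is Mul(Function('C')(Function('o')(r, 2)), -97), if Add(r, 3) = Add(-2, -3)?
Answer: -582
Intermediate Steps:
r = -8 (r = Add(-3, Add(-2, -3)) = Add(-3, -5) = -8)
Mul(Function('C')(Function('o')(r, 2)), -97) = Mul(6, -97) = -582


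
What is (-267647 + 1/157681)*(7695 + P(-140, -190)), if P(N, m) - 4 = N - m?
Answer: -327029858349894/157681 ≈ -2.0740e+9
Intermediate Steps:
P(N, m) = 4 + N - m (P(N, m) = 4 + (N - m) = 4 + N - m)
(-267647 + 1/157681)*(7695 + P(-140, -190)) = (-267647 + 1/157681)*(7695 + (4 - 140 - 1*(-190))) = (-267647 + 1/157681)*(7695 + (4 - 140 + 190)) = -42202846606*(7695 + 54)/157681 = -42202846606/157681*7749 = -327029858349894/157681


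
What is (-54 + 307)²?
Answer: 64009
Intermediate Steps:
(-54 + 307)² = 253² = 64009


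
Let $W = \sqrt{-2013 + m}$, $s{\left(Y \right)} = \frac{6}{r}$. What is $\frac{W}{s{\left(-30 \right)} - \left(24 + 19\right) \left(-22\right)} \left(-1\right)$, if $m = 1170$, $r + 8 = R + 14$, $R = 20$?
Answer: $- \frac{13 i \sqrt{843}}{12301} \approx - 0.030684 i$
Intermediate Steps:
$r = 26$ ($r = -8 + \left(20 + 14\right) = -8 + 34 = 26$)
$s{\left(Y \right)} = \frac{3}{13}$ ($s{\left(Y \right)} = \frac{6}{26} = 6 \cdot \frac{1}{26} = \frac{3}{13}$)
$W = i \sqrt{843}$ ($W = \sqrt{-2013 + 1170} = \sqrt{-843} = i \sqrt{843} \approx 29.034 i$)
$\frac{W}{s{\left(-30 \right)} - \left(24 + 19\right) \left(-22\right)} \left(-1\right) = \frac{i \sqrt{843}}{\frac{3}{13} - \left(24 + 19\right) \left(-22\right)} \left(-1\right) = \frac{i \sqrt{843}}{\frac{3}{13} - 43 \left(-22\right)} \left(-1\right) = \frac{i \sqrt{843}}{\frac{3}{13} - -946} \left(-1\right) = \frac{i \sqrt{843}}{\frac{3}{13} + 946} \left(-1\right) = \frac{i \sqrt{843}}{\frac{12301}{13}} \left(-1\right) = i \sqrt{843} \cdot \frac{13}{12301} \left(-1\right) = \frac{13 i \sqrt{843}}{12301} \left(-1\right) = - \frac{13 i \sqrt{843}}{12301}$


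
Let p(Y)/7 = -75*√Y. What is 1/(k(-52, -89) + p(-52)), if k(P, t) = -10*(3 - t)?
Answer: I/(10*(-92*I + 105*√13)) ≈ -6.061e-5 + 0.00024941*I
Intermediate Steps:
p(Y) = -525*√Y (p(Y) = 7*(-75*√Y) = -525*√Y)
k(P, t) = -30 + 10*t
1/(k(-52, -89) + p(-52)) = 1/((-30 + 10*(-89)) - 1050*I*√13) = 1/((-30 - 890) - 1050*I*√13) = 1/(-920 - 1050*I*√13)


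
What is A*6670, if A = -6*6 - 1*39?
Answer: -500250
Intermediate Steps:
A = -75 (A = -36 - 39 = -75)
A*6670 = -75*6670 = -500250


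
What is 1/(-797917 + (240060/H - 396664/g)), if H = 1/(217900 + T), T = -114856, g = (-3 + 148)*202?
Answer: 14645/362257910270003 ≈ 4.0427e-11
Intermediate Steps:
g = 29290 (g = 145*202 = 29290)
H = 1/103044 (H = 1/(217900 - 114856) = 1/103044 ≈ 9.7046e-6)
1/(-797917 + (240060/H - 396664/g)) = 1/(-797917 + (240060/(1/103044) - 396664/29290)) = 1/(-797917 + (240060*103044 - 396664*1/29290)) = 1/(-797917 + (24736742640 - 198332/14645)) = 1/(-797917 + 362269595764468/14645) = 1/(362257910270003/14645) = 14645/362257910270003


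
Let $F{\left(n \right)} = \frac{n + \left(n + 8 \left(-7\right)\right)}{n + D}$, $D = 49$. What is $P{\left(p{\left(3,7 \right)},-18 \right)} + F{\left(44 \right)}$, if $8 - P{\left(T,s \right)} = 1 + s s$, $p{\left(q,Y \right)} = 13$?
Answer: $- \frac{29449}{93} \approx -316.66$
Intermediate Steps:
$F{\left(n \right)} = \frac{-56 + 2 n}{49 + n}$ ($F{\left(n \right)} = \frac{n + \left(n + 8 \left(-7\right)\right)}{n + 49} = \frac{n + \left(n - 56\right)}{49 + n} = \frac{n + \left(-56 + n\right)}{49 + n} = \frac{-56 + 2 n}{49 + n}$)
$P{\left(T,s \right)} = 7 - s^{2}$ ($P{\left(T,s \right)} = 8 - \left(1 + s s\right) = 8 - \left(1 + s^{2}\right) = 7 - s^{2}$)
$P{\left(p{\left(3,7 \right)},-18 \right)} + F{\left(44 \right)} = \left(7 - \left(-18\right)^{2}\right) + \frac{2 \left(-28 + 44\right)}{49 + 44} = \left(7 - 324\right) + 2 \cdot \frac{1}{93} \cdot 16 = -317 + \frac{32}{93} = - \frac{29449}{93}$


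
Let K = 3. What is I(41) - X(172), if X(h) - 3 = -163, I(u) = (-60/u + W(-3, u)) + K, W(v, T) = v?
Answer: 6500/41 ≈ 158.54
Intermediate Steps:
I(u) = -60/u (I(u) = (-60/u - 3) + 3 = (-3 - 60/u) + 3 = -60/u)
X(h) = -160 (X(h) = 3 - 163 = -160)
I(41) - X(172) = -60/41 - 1*(-160) = -60*1/41 + 160 = -60/41 + 160 = 6500/41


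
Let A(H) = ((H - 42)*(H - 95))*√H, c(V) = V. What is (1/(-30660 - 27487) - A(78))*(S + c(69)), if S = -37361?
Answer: 37292/58147 - 22822704*√78 ≈ -2.0156e+8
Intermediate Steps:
A(H) = √H*(-95 + H)*(-42 + H) (A(H) = ((-42 + H)*(-95 + H))*√H = ((-95 + H)*(-42 + H))*√H = √H*(-95 + H)*(-42 + H))
(1/(-30660 - 27487) - A(78))*(S + c(69)) = (1/(-30660 - 27487) - √78*(3990 + 78² - 137*78))*(-37361 + 69) = (1/(-58147) - √78*(3990 + 6084 - 10686))*(-37292) = (-1/58147 - √78*(-612))*(-37292) = (-1/58147 - (-612)*√78)*(-37292) = (-1/58147 + 612*√78)*(-37292) = 37292/58147 - 22822704*√78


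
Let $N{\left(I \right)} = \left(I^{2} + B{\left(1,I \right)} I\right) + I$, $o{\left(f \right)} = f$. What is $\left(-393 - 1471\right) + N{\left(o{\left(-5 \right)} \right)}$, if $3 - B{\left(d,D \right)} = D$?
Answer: $-1884$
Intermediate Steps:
$B{\left(d,D \right)} = 3 - D$
$N{\left(I \right)} = I + I^{2} + I \left(3 - I\right)$ ($N{\left(I \right)} = \left(I^{2} + \left(3 - I\right) I\right) + I = \left(I^{2} + I \left(3 - I\right)\right) + I = I + I^{2} + I \left(3 - I\right)$)
$\left(-393 - 1471\right) + N{\left(o{\left(-5 \right)} \right)} = \left(-393 - 1471\right) + 4 \left(-5\right) = \left(-393 - 1471\right) - 20 = -1864 - 20 = -1884$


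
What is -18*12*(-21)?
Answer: 4536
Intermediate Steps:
-18*12*(-21) = -216*(-21) = 4536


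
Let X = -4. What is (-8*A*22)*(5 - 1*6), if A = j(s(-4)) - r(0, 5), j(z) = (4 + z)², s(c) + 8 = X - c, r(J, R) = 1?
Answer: 2640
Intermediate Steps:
s(c) = -12 - c (s(c) = -8 + (-4 - c) = -12 - c)
A = 15 (A = (4 + (-12 - 1*(-4)))² - 1*1 = (4 + (-12 + 4))² - 1 = (4 - 8)² - 1 = (-4)² - 1 = 16 - 1 = 15)
(-8*A*22)*(5 - 1*6) = (-8*15*22)*(5 - 1*6) = (-120*22)*(5 - 6) = -2640*(-1) = 2640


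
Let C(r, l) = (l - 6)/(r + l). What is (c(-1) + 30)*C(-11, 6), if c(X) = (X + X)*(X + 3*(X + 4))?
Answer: 0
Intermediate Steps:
C(r, l) = (-6 + l)/(l + r)
c(X) = 2*X*(12 + 4*X) (c(X) = (2*X)*(X + 3*(4 + X)) = (2*X)*(X + (12 + 3*X)) = (2*X)*(12 + 4*X) = 2*X*(12 + 4*X))
(c(-1) + 30)*C(-11, 6) = (8*(-1)*(3 - 1) + 30)*((-6 + 6)/(6 - 11)) = (8*(-1)*2 + 30)*(0/(-5)) = (-16 + 30)*(-1/5*0) = 14*0 = 0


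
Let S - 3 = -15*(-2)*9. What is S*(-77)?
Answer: -21021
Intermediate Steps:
S = 273 (S = 3 - 15*(-2)*9 = 3 + 30*9 = 3 + 270 = 273)
S*(-77) = 273*(-77) = -21021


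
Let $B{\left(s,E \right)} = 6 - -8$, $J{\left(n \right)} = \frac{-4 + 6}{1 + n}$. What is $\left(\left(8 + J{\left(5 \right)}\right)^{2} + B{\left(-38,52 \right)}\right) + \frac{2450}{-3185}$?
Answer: $\frac{9673}{117} \approx 82.675$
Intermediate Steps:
$J{\left(n \right)} = \frac{2}{1 + n}$
$B{\left(s,E \right)} = 14$ ($B{\left(s,E \right)} = 6 + 8 = 14$)
$\left(\left(8 + J{\left(5 \right)}\right)^{2} + B{\left(-38,52 \right)}\right) + \frac{2450}{-3185} = \left(\left(8 + \frac{2}{1 + 5}\right)^{2} + 14\right) + \frac{2450}{-3185} = \left(\left(8 + \frac{2}{6}\right)^{2} + 14\right) + 2450 \left(- \frac{1}{3185}\right) = \left(\left(8 + 2 \cdot \frac{1}{6}\right)^{2} + 14\right) - \frac{10}{13} = \left(\left(8 + \frac{1}{3}\right)^{2} + 14\right) - \frac{10}{13} = \left(\left(\frac{25}{3}\right)^{2} + 14\right) - \frac{10}{13} = \left(\frac{625}{9} + 14\right) - \frac{10}{13} = \frac{751}{9} - \frac{10}{13} = \frac{9673}{117}$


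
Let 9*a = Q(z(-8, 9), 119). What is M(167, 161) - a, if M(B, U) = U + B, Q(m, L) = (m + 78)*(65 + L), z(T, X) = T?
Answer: -9928/9 ≈ -1103.1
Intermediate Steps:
Q(m, L) = (65 + L)*(78 + m) (Q(m, L) = (78 + m)*(65 + L) = (65 + L)*(78 + m))
M(B, U) = B + U
a = 12880/9 (a = (5070 + 65*(-8) + 78*119 + 119*(-8))/9 = (5070 - 520 + 9282 - 952)/9 = (⅑)*12880 = 12880/9 ≈ 1431.1)
M(167, 161) - a = (167 + 161) - 1*12880/9 = 328 - 12880/9 = -9928/9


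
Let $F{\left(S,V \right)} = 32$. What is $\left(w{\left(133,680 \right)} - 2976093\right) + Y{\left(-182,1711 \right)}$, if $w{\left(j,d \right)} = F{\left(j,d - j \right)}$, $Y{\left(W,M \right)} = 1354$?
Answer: $-2974707$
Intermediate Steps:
$w{\left(j,d \right)} = 32$
$\left(w{\left(133,680 \right)} - 2976093\right) + Y{\left(-182,1711 \right)} = \left(32 - 2976093\right) + 1354 = -2976061 + 1354 = -2974707$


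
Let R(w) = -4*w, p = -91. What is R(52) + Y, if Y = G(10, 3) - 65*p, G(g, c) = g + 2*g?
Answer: 5737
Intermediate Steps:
G(g, c) = 3*g
Y = 5945 (Y = 3*10 - 65*(-91) = 30 + 5915 = 5945)
R(52) + Y = -4*52 + 5945 = -208 + 5945 = 5737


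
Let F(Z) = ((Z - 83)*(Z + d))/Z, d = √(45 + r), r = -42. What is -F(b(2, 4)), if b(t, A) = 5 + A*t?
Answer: 70 + 70*√3/13 ≈ 79.326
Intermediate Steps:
d = √3 (d = √(45 - 42) = √3 ≈ 1.7320)
F(Z) = (-83 + Z)*(Z + √3)/Z (F(Z) = ((Z - 83)*(Z + √3))/Z = ((-83 + Z)*(Z + √3))/Z = (-83 + Z)*(Z + √3)/Z)
-F(b(2, 4)) = -(-83 + (5 + 4*2) + √3 - 83*√3/(5 + 4*2)) = -(-83 + (5 + 8) + √3 - 83*√3/(5 + 8)) = -(-83 + 13 + √3 - 83*√3/13) = -(-70 - 70*√3/13) = 70 + 70*√3/13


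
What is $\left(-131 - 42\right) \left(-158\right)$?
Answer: $27334$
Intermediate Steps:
$\left(-131 - 42\right) \left(-158\right) = \left(-173\right) \left(-158\right) = 27334$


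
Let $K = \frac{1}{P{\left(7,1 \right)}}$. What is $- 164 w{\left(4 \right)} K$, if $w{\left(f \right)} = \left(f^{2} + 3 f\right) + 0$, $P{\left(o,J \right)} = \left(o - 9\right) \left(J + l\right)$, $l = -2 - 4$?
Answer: $- \frac{2296}{5} \approx -459.2$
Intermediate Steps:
$l = -6$ ($l = -2 - 4 = -6$)
$P{\left(o,J \right)} = \left(-9 + o\right) \left(-6 + J\right)$ ($P{\left(o,J \right)} = \left(o - 9\right) \left(J - 6\right) = \left(-9 + o\right) \left(-6 + J\right)$)
$K = \frac{1}{10}$ ($K = \frac{1}{54 - 9 - 42 + 1 \cdot 7} = \frac{1}{54 - 9 - 42 + 7} = \frac{1}{10} \approx 0.1$)
$w{\left(f \right)} = f^{2} + 3 f$
$- 164 w{\left(4 \right)} K = - 164 \cdot 4 \left(3 + 4\right) \frac{1}{10} = - 164 \cdot 4 \cdot 7 \cdot \frac{1}{10} = \left(-164\right) 28 \cdot \frac{1}{10} = \left(-4592\right) \frac{1}{10} = - \frac{2296}{5}$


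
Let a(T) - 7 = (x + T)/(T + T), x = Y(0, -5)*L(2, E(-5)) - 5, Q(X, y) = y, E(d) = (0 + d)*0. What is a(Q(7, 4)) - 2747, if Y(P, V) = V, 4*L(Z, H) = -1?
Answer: -87679/32 ≈ -2740.0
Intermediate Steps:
E(d) = 0 (E(d) = d*0 = 0)
L(Z, H) = -1/4 (L(Z, H) = (1/4)*(-1) = -1/4)
x = -15/4 (x = -5*(-1/4) - 5 = 5/4 - 5 = -15/4 ≈ -3.7500)
a(T) = 7 + (-15/4 + T)/(2*T) (a(T) = 7 + (-15/4 + T)/(T + T) = 7 + (-15/4 + T)/((2*T)) = 7 + (-15/4 + T)*(1/(2*T)) = 7 + (-15/4 + T)/(2*T))
a(Q(7, 4)) - 2747 = (15/8)*(-1 + 4*4)/4 - 2747 = (15/8)*(1/4)*(-1 + 16) - 2747 = (15/8)*(1/4)*15 - 2747 = 225/32 - 2747 = -87679/32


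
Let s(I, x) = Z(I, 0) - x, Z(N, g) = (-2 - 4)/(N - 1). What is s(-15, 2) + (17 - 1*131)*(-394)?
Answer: 359315/8 ≈ 44914.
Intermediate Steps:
Z(N, g) = -6/(-1 + N)
s(I, x) = -x - 6/(-1 + I) (s(I, x) = -6/(-1 + I) - x = -x - 6/(-1 + I))
s(-15, 2) + (17 - 1*131)*(-394) = (-6 + 2 - 1*(-15)*2)/(-1 - 15) + (17 - 1*131)*(-394) = (-6 + 2 + 30)/(-16) + (17 - 131)*(-394) = -1/16*26 - 114*(-394) = -13/8 + 44916 = 359315/8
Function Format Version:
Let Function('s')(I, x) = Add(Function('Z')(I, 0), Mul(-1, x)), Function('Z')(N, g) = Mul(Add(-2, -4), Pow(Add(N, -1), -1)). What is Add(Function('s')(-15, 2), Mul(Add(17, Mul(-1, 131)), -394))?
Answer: Rational(359315, 8) ≈ 44914.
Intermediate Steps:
Function('Z')(N, g) = Mul(-6, Pow(Add(-1, N), -1))
Function('s')(I, x) = Add(Mul(-1, x), Mul(-6, Pow(Add(-1, I), -1))) (Function('s')(I, x) = Add(Mul(-6, Pow(Add(-1, I), -1)), Mul(-1, x)) = Add(Mul(-1, x), Mul(-6, Pow(Add(-1, I), -1))))
Add(Function('s')(-15, 2), Mul(Add(17, Mul(-1, 131)), -394)) = Add(Mul(Pow(Add(-1, -15), -1), Add(-6, 2, Mul(-1, -15, 2))), Mul(Add(17, Mul(-1, 131)), -394)) = Add(Mul(Pow(-16, -1), Add(-6, 2, 30)), Mul(Add(17, -131), -394)) = Add(Mul(Rational(-1, 16), 26), Mul(-114, -394)) = Add(Rational(-13, 8), 44916) = Rational(359315, 8)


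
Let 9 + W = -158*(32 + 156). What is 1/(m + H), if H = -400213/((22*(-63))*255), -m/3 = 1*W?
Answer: 32130/2864072453 ≈ 1.1218e-5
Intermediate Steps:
W = -29713 (W = -9 - 158*(32 + 156) = -9 - 158*188 = -9 - 29704 = -29713)
m = 89139 (m = -3*(-29713) = 89139)
H = 36383/32130 (H = -400213/((-1386*255)) = -400213/(-353430) = -400213*(-1/353430) = 36383/32130 ≈ 1.1324)
1/(m + H) = 1/(89139 + 36383/32130) = 1/(2864072453/32130) = 32130/2864072453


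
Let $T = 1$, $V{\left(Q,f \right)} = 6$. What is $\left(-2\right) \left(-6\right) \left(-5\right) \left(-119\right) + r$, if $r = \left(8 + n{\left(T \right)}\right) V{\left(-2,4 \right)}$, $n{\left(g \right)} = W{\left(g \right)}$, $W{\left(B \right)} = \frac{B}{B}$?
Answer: $7194$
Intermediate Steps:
$W{\left(B \right)} = 1$
$n{\left(g \right)} = 1$
$r = 54$ ($r = \left(8 + 1\right) 6 = 9 \cdot 6 = 54$)
$\left(-2\right) \left(-6\right) \left(-5\right) \left(-119\right) + r = \left(-2\right) \left(-6\right) \left(-5\right) \left(-119\right) + 54 = 12 \left(-5\right) \left(-119\right) + 54 = \left(-60\right) \left(-119\right) + 54 = 7140 + 54 = 7194$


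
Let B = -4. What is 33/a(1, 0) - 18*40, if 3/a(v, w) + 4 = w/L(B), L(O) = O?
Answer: -764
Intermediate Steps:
a(v, w) = 3/(-4 - w/4) (a(v, w) = 3/(-4 + w/(-4)) = 3/(-4 + w*(-¼)) = 3/(-4 - w/4))
33/a(1, 0) - 18*40 = 33/((-12/(16 + 0))) - 18*40 = 33/((-12/16)) - 720 = 33/((-12*1/16)) - 720 = 33/(-¾) - 720 = 33*(-4/3) - 720 = -44 - 720 = -764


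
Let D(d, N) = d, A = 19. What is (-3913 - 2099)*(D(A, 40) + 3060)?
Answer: -18510948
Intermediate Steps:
(-3913 - 2099)*(D(A, 40) + 3060) = (-3913 - 2099)*(19 + 3060) = -6012*3079 = -18510948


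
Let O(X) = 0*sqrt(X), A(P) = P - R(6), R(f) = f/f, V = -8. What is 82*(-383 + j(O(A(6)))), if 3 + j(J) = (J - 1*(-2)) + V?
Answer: -32144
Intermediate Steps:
R(f) = 1
A(P) = -1 + P (A(P) = P - 1*1 = P - 1 = -1 + P)
O(X) = 0
j(J) = -9 + J (j(J) = -3 + ((J - 1*(-2)) - 8) = -3 + ((J + 2) - 8) = -3 + ((2 + J) - 8) = -3 + (-6 + J) = -9 + J)
82*(-383 + j(O(A(6)))) = 82*(-383 + (-9 + 0)) = 82*(-383 - 9) = 82*(-392) = -32144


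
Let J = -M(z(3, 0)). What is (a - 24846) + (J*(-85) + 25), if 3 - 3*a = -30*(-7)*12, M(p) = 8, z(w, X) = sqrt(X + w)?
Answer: -24980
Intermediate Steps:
J = -8 (J = -1*8 = -8)
a = -839 (a = 1 - (-30*(-7))*12/3 = 1 - 70*12 = 1 - 1/3*2520 = 1 - 840 = -839)
(a - 24846) + (J*(-85) + 25) = (-839 - 24846) + (-8*(-85) + 25) = -25685 + (680 + 25) = -25685 + 705 = -24980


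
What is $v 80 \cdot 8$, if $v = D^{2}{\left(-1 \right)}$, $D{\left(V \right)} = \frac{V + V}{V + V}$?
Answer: $640$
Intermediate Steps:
$D{\left(V \right)} = 1$ ($D{\left(V \right)} = \frac{2 V}{2 V} = 2 V \frac{1}{2 V} = 1$)
$v = 1$ ($v = 1^{2} = 1$)
$v 80 \cdot 8 = 1 \cdot 80 \cdot 8 = 80 \cdot 8 = 640$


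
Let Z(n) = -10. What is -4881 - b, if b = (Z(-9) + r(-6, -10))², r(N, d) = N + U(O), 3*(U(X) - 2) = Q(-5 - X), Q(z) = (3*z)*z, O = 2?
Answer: -6106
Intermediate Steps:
Q(z) = 3*z²
U(X) = 2 + (-5 - X)² (U(X) = 2 + (3*(-5 - X)²)/3 = 2 + (-5 - X)²)
r(N, d) = 51 + N (r(N, d) = N + (2 + (5 + 2)²) = N + (2 + 7²) = N + (2 + 49) = N + 51 = 51 + N)
b = 1225 (b = (-10 + (51 - 6))² = (-10 + 45)² = 35² = 1225)
-4881 - b = -4881 - 1*1225 = -4881 - 1225 = -6106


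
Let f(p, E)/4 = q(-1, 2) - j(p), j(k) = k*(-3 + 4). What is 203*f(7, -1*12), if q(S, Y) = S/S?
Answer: -4872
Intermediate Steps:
j(k) = k (j(k) = k*1 = k)
q(S, Y) = 1
f(p, E) = 4 - 4*p (f(p, E) = 4*(1 - p) = 4 - 4*p)
203*f(7, -1*12) = 203*(4 - 4*7) = 203*(4 - 28) = 203*(-24) = -4872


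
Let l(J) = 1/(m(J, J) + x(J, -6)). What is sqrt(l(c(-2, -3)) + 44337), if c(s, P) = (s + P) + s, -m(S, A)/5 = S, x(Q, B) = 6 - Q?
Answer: sqrt(6384531)/12 ≈ 210.56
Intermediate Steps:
m(S, A) = -5*S
c(s, P) = P + 2*s (c(s, P) = (P + s) + s = P + 2*s)
l(J) = 1/(6 - 6*J) (l(J) = 1/(-5*J + (6 - J)) = 1/(6 - 6*J))
sqrt(l(c(-2, -3)) + 44337) = sqrt(-1/(-6 + 6*(-3 + 2*(-2))) + 44337) = sqrt(-1/(-6 + 6*(-3 - 4)) + 44337) = sqrt(-1/(-6 + 6*(-7)) + 44337) = sqrt(-1/(-6 - 42) + 44337) = sqrt(-1/(-48) + 44337) = sqrt(-1*(-1/48) + 44337) = sqrt(1/48 + 44337) = sqrt(2128177/48) = sqrt(6384531)/12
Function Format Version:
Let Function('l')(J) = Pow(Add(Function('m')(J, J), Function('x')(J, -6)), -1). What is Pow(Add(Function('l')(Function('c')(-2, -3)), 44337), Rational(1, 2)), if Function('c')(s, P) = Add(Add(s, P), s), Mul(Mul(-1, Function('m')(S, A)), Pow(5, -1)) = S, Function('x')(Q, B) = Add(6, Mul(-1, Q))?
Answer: Mul(Rational(1, 12), Pow(6384531, Rational(1, 2))) ≈ 210.56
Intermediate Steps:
Function('m')(S, A) = Mul(-5, S)
Function('c')(s, P) = Add(P, Mul(2, s)) (Function('c')(s, P) = Add(Add(P, s), s) = Add(P, Mul(2, s)))
Function('l')(J) = Pow(Add(6, Mul(-6, J)), -1) (Function('l')(J) = Pow(Add(Mul(-5, J), Add(6, Mul(-1, J))), -1) = Pow(Add(6, Mul(-6, J)), -1))
Pow(Add(Function('l')(Function('c')(-2, -3)), 44337), Rational(1, 2)) = Pow(Add(Mul(-1, Pow(Add(-6, Mul(6, Add(-3, Mul(2, -2)))), -1)), 44337), Rational(1, 2)) = Pow(Add(Mul(-1, Pow(Add(-6, Mul(6, Add(-3, -4))), -1)), 44337), Rational(1, 2)) = Pow(Add(Mul(-1, Pow(Add(-6, Mul(6, -7)), -1)), 44337), Rational(1, 2)) = Pow(Add(Mul(-1, Pow(Add(-6, -42), -1)), 44337), Rational(1, 2)) = Pow(Add(Mul(-1, Pow(-48, -1)), 44337), Rational(1, 2)) = Pow(Add(Mul(-1, Rational(-1, 48)), 44337), Rational(1, 2)) = Pow(Add(Rational(1, 48), 44337), Rational(1, 2)) = Pow(Rational(2128177, 48), Rational(1, 2)) = Mul(Rational(1, 12), Pow(6384531, Rational(1, 2)))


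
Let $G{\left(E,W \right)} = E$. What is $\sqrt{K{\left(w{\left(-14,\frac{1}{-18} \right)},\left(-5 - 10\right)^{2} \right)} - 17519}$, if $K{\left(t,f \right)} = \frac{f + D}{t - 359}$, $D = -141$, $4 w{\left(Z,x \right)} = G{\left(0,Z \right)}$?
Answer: $\frac{i \sqrt{2257896395}}{359} \approx 132.36 i$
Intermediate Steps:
$w{\left(Z,x \right)} = 0$ ($w{\left(Z,x \right)} = \frac{1}{4} \cdot 0 = 0$)
$K{\left(t,f \right)} = \frac{-141 + f}{-359 + t}$ ($K{\left(t,f \right)} = \frac{f - 141}{t - 359} = \frac{-141 + f}{-359 + t}$)
$\sqrt{K{\left(w{\left(-14,\frac{1}{-18} \right)},\left(-5 - 10\right)^{2} \right)} - 17519} = \sqrt{\frac{-141 + \left(-5 - 10\right)^{2}}{-359 + 0} - 17519} = \sqrt{\frac{-141 + \left(-15\right)^{2}}{-359} - 17519} = \sqrt{- \frac{-141 + 225}{359} - 17519} = \sqrt{\left(- \frac{1}{359}\right) 84 - 17519} = \sqrt{- \frac{84}{359} - 17519} = \sqrt{- \frac{6289405}{359}} = \frac{i \sqrt{2257896395}}{359}$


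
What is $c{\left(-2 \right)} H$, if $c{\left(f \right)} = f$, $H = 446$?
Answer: $-892$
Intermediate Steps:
$c{\left(-2 \right)} H = \left(-2\right) 446 = -892$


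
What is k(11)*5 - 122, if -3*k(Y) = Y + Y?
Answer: -476/3 ≈ -158.67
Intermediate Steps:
k(Y) = -2*Y/3 (k(Y) = -(Y + Y)/3 = -2*Y/3)
k(11)*5 - 122 = -⅔*11*5 - 122 = -22/3*5 - 122 = -110/3 - 122 = -476/3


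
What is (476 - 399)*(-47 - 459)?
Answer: -38962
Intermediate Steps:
(476 - 399)*(-47 - 459) = 77*(-506) = -38962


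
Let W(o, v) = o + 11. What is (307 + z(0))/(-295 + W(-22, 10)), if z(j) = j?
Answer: -307/306 ≈ -1.0033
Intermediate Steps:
W(o, v) = 11 + o
(307 + z(0))/(-295 + W(-22, 10)) = (307 + 0)/(-295 + (11 - 22)) = 307/(-295 - 11) = 307/(-306) = 307*(-1/306) = -307/306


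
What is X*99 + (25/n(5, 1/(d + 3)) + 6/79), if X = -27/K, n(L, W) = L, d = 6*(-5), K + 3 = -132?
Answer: 9826/395 ≈ 24.876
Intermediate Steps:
K = -135 (K = -3 - 132 = -135)
d = -30
X = 1/5 (X = -27/(-135) = -27*(-1/135) = 1/5 ≈ 0.20000)
X*99 + (25/n(5, 1/(d + 3)) + 6/79) = (1/5)*99 + (25/5 + 6/79) = 99/5 + (25*(1/5) + 6*(1/79)) = 99/5 + (5 + 6/79) = 99/5 + 401/79 = 9826/395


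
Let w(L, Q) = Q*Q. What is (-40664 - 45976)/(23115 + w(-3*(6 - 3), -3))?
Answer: -7220/1927 ≈ -3.7468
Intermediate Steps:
w(L, Q) = Q²
(-40664 - 45976)/(23115 + w(-3*(6 - 3), -3)) = (-40664 - 45976)/(23115 + (-3)²) = -86640/(23115 + 9) = -86640/23124 = -86640*1/23124 = -7220/1927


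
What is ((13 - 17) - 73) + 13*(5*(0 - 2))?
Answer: -207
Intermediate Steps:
((13 - 17) - 73) + 13*(5*(0 - 2)) = (-4 - 73) + 13*(5*(-2)) = -77 + 13*(-10) = -77 - 130 = -207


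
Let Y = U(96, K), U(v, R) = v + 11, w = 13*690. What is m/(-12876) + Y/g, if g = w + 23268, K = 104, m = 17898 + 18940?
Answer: -49425238/17295687 ≈ -2.8577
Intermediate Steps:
w = 8970
m = 36838
g = 32238 (g = 8970 + 23268 = 32238)
U(v, R) = 11 + v
Y = 107 (Y = 11 + 96 = 107)
m/(-12876) + Y/g = 36838/(-12876) + 107/32238 = 36838*(-1/12876) + 107*(1/32238) = -18419/6438 + 107/32238 = -49425238/17295687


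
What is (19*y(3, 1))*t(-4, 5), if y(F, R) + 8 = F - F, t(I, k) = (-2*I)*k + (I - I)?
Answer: -6080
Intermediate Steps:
t(I, k) = -2*I*k (t(I, k) = -2*I*k + 0 = -2*I*k)
y(F, R) = -8 (y(F, R) = -8 + (F - F) = -8 + 0 = -8)
(19*y(3, 1))*t(-4, 5) = (19*(-8))*(-2*(-4)*5) = -152*40 = -6080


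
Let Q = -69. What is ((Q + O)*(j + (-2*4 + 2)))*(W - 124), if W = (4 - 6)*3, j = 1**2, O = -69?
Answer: -89700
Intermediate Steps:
j = 1
W = -6 (W = -2*3 = -6)
((Q + O)*(j + (-2*4 + 2)))*(W - 124) = ((-69 - 69)*(1 + (-2*4 + 2)))*(-6 - 124) = -138*(1 + (-8 + 2))*(-130) = -138*(1 - 6)*(-130) = -138*(-5)*(-130) = 690*(-130) = -89700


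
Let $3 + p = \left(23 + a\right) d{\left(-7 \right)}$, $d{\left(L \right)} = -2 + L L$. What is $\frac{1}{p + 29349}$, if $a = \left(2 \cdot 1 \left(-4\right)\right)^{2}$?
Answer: $\frac{1}{33435} \approx 2.9909 \cdot 10^{-5}$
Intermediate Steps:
$d{\left(L \right)} = -2 + L^{2}$
$a = 64$ ($a = \left(2 \left(-4\right)\right)^{2} = \left(-8\right)^{2} = 64$)
$p = 4086$ ($p = -3 + \left(23 + 64\right) \left(-2 + \left(-7\right)^{2}\right) = -3 + 87 \left(-2 + 49\right) = -3 + 87 \cdot 47 = -3 + 4089 = 4086$)
$\frac{1}{p + 29349} = \frac{1}{4086 + 29349} = \frac{1}{33435}$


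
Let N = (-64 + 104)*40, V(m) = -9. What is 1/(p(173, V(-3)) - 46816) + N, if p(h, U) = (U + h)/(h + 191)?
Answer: 6816343909/4260215 ≈ 1600.0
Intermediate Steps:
p(h, U) = (U + h)/(191 + h)
N = 1600 (N = 40*40 = 1600)
1/(p(173, V(-3)) - 46816) + N = 1/((-9 + 173)/(191 + 173) - 46816) + 1600 = 1/(164/364 - 46816) + 1600 = 1/((1/364)*164 - 46816) + 1600 = 1/(41/91 - 46816) + 1600 = 1/(-4260215/91) + 1600 = -91/4260215 + 1600 = 6816343909/4260215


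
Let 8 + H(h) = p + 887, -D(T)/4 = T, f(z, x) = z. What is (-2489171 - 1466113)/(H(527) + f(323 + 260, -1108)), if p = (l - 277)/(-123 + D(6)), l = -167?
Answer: -96904458/35893 ≈ -2699.8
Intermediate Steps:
D(T) = -4*T
p = 148/49 (p = (-167 - 277)/(-123 - 4*6) = -444/(-123 - 24) = -444/(-147) = -444*(-1/147) = 148/49 ≈ 3.0204)
H(h) = 43219/49 (H(h) = -8 + (148/49 + 887) = -8 + 43611/49 = 43219/49)
(-2489171 - 1466113)/(H(527) + f(323 + 260, -1108)) = (-2489171 - 1466113)/(43219/49 + (323 + 260)) = -3955284/(43219/49 + 583) = -3955284/71786/49 = -3955284*49/71786 = -96904458/35893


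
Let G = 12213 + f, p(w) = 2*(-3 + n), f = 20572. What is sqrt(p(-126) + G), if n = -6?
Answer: sqrt(32767) ≈ 181.02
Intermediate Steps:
p(w) = -18 (p(w) = 2*(-3 - 6) = 2*(-9) = -18)
G = 32785 (G = 12213 + 20572 = 32785)
sqrt(p(-126) + G) = sqrt(-18 + 32785) = sqrt(32767)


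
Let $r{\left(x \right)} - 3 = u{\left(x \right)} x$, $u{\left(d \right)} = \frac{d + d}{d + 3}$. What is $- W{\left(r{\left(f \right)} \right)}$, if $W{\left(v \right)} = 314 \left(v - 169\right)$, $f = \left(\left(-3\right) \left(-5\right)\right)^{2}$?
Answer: $- \frac{1659019}{19} \approx -87317.0$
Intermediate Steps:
$u{\left(d \right)} = \frac{2 d}{3 + d}$
$f = 225$ ($f = 15^{2} = 225$)
$r{\left(x \right)} = 3 + \frac{2 x^{2}}{3 + x}$ ($r{\left(x \right)} = 3 + \frac{2 x}{3 + x} x = 3 + \frac{2 x^{2}}{3 + x}$)
$W{\left(v \right)} = -53066 + 314 v$ ($W{\left(v \right)} = 314 \left(-169 + v\right) = -53066 + 314 v$)
$- W{\left(r{\left(f \right)} \right)} = - (-53066 + 314 \frac{9 + 2 \cdot 225^{2} + 3 \cdot 225}{3 + 225}) = - (-53066 + 314 \frac{9 + 2 \cdot 50625 + 675}{228}) = - (-53066 + 314 \frac{9 + 101250 + 675}{228}) = - (-53066 + 314 \cdot \frac{1}{228} \cdot 101934) = - (-53066 + 314 \cdot \frac{16989}{38}) = - (-53066 + \frac{2667273}{19}) = \left(-1\right) \frac{1659019}{19} = - \frac{1659019}{19}$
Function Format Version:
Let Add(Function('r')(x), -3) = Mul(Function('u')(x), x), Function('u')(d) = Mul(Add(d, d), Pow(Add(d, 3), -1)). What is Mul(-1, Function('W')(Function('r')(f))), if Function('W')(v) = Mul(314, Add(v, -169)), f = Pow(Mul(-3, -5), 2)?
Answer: Rational(-1659019, 19) ≈ -87317.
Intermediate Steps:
Function('u')(d) = Mul(2, d, Pow(Add(3, d), -1)) (Function('u')(d) = Mul(Mul(2, d), Pow(Add(3, d), -1)) = Mul(2, d, Pow(Add(3, d), -1)))
f = 225 (f = Pow(15, 2) = 225)
Function('r')(x) = Add(3, Mul(2, Pow(x, 2), Pow(Add(3, x), -1))) (Function('r')(x) = Add(3, Mul(Mul(2, x, Pow(Add(3, x), -1)), x)) = Add(3, Mul(2, Pow(x, 2), Pow(Add(3, x), -1))))
Function('W')(v) = Add(-53066, Mul(314, v)) (Function('W')(v) = Mul(314, Add(-169, v)) = Add(-53066, Mul(314, v)))
Mul(-1, Function('W')(Function('r')(f))) = Mul(-1, Add(-53066, Mul(314, Mul(Pow(Add(3, 225), -1), Add(9, Mul(2, Pow(225, 2)), Mul(3, 225)))))) = Mul(-1, Add(-53066, Mul(314, Mul(Pow(228, -1), Add(9, Mul(2, 50625), 675))))) = Mul(-1, Add(-53066, Mul(314, Mul(Rational(1, 228), Add(9, 101250, 675))))) = Mul(-1, Add(-53066, Mul(314, Mul(Rational(1, 228), 101934)))) = Mul(-1, Add(-53066, Mul(314, Rational(16989, 38)))) = Mul(-1, Add(-53066, Rational(2667273, 19))) = Mul(-1, Rational(1659019, 19)) = Rational(-1659019, 19)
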